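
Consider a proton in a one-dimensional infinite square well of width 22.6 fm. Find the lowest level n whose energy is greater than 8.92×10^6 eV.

E_1 = h²/(8m_pL²) = 6.422×10^-14 J = 4.009×10^5 eV.
Need n² > 8.92×10^6/4.009×10^5 = 22.25, i.e. n > 4.717.
The smallest integer satisfying this is n = 5.

n = 5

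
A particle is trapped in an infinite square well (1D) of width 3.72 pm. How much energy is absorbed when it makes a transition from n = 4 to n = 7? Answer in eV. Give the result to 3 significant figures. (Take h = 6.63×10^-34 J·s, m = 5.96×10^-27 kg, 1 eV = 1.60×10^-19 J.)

E_1 = h²/(8mL²) = 6.662×10^-19 J.
|ΔE| = |4² − 7²|·E_1 = 33·6.662×10^-19 J = 2.198×10^-17 J = 137 eV.

|ΔE| = 137 eV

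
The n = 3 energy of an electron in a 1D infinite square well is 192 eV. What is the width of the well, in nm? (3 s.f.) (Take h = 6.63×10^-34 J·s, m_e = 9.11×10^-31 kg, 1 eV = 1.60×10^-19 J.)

L = 0.133 nm

From E_n = n²h²/(8m_eL²), L = n·h/√(8m_eE_n).
E_3 = 192 eV = 3.072×10^-17 J, so L = 3·6.63×10^-34/√(8·9.11×10^-31·3.072×10^-17) = 1.33×10^-10 m = 0.133 nm.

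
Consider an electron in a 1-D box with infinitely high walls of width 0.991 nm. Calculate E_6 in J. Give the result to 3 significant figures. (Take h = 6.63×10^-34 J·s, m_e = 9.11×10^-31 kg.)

E_6 = 2.21×10^-18 J

For an infinite well E_n = n²h²/(8m_eL²), so E_1 = h²/(8m_eL²) = (6.63×10^-34)²/(8·9.11×10^-31·(9.91×10^-10 m)²) = 6.141×10^-20 J.
Then E_6 = 6²·E_1 = 36·6.141×10^-20 J = 2.21×10^-18 J.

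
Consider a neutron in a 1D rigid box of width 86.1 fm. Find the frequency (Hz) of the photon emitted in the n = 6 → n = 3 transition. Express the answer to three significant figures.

E_1 = h²/(8m_nL²) = 4.420×10^-15 J and ΔE = (6² − 3²)E_1 = 1.193×10^-13 J.
f = ΔE/h = 1.193×10^-13/6.626×10^-34 = 1.80×10^20 Hz.

f = 1.80×10^20 Hz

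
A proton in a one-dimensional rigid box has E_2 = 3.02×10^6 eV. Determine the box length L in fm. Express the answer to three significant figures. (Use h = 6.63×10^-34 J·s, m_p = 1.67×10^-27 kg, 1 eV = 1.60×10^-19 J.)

L = 16.5 fm

From E_n = n²h²/(8m_pL²), L = n·h/√(8m_pE_n).
E_2 = 3.02×10^6 eV = 4.832×10^-13 J, so L = 2·6.63×10^-34/√(8·1.67×10^-27·4.832×10^-13) = 1.65×10^-14 m = 16.5 fm.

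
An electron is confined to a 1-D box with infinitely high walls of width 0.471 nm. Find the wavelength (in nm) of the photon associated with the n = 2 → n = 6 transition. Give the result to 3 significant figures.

λ = 22.9 nm

E_1 = h²/(8m_eL²) = 2.716×10^-19 J, so ΔE = (6² − 2²)E_1 = 8.691×10^-18 J.
λ = hc/ΔE = (6.626×10^-34·2.998×10^8)/8.691×10^-18 = 2.29×10^-8 m = 22.9 nm.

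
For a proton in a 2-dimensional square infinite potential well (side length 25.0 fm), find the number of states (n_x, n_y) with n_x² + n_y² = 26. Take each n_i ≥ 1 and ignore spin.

The level has n_x² + n_y² = 26. The ordered positive-integer solutions are (1, 5), (5, 1).
That gives 2 states.

degeneracy = 2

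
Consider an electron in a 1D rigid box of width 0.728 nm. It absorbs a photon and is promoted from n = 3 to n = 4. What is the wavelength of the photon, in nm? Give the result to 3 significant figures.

E_1 = h²/(8m_eL²) = 1.137×10^-19 J, so ΔE = (4² − 3²)E_1 = 7.959×10^-19 J.
λ = hc/ΔE = (6.626×10^-34·2.998×10^8)/7.959×10^-19 = 2.50×10^-7 m = 250 nm.

λ = 250 nm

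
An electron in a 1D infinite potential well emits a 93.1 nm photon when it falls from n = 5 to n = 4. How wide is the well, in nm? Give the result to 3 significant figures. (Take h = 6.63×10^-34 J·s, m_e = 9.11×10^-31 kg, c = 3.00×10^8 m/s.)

The photon carries ΔE = hc/λ = 6.63×10^-34·3.00×10^8/9.31×10^-8 m = 2.136×10^-18 J.
Since ΔE = (5² − 4²)E_1, E_1 = 2.373×10^-19 J, and L = h/√(8m_eE_1) = 5.04×10^-10 m = 0.504 nm.

L = 0.504 nm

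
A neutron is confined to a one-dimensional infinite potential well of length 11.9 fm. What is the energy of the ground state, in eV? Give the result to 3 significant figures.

For an infinite well E_n = n²h²/(8m_nL²), so E_1 = h²/(8m_nL²) = (6.626×10^-34)²/(8·1.675×10^-27·(1.19×10^-14 m)²) = 2.314×10^-13 J.
Converting, E_1 = 2.314×10^-13 J / (1.602×10^-19 J/eV) = 1.44×10^6 eV.

E_1 = 1.44×10^6 eV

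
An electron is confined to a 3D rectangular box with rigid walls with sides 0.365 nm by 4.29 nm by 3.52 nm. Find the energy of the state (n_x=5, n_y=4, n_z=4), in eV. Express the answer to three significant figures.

For a 3D rectangular well E = (h²/8m_e)·Σ n_i²/L_i² = (6.626×10^-34)²/(8·9.109×10^-31) · [5²/(0.365 nm)² + 4²/(4.29 nm)² + 4²/(3.52 nm)²].
Evaluating gives E = 1.144×10^-17 J = 71.4 eV.

E = 71.4 eV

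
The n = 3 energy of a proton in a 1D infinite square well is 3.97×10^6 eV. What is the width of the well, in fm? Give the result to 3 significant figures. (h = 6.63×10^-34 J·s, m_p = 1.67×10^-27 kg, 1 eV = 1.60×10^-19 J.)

From E_n = n²h²/(8m_pL²), L = n·h/√(8m_pE_n).
E_3 = 3.97×10^6 eV = 6.352×10^-13 J, so L = 3·6.63×10^-34/√(8·1.67×10^-27·6.352×10^-13) = 2.16×10^-14 m = 21.6 fm.

L = 21.6 fm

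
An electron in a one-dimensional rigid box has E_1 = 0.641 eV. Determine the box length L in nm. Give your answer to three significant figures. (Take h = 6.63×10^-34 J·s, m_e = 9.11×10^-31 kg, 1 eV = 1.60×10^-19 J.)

L = 0.767 nm

From E_n = n²h²/(8m_eL²), L = n·h/√(8m_eE_n).
E_1 = 0.641 eV = 1.026×10^-19 J, so L = 1·6.63×10^-34/√(8·9.11×10^-31·1.026×10^-19) = 7.67×10^-10 m = 0.767 nm.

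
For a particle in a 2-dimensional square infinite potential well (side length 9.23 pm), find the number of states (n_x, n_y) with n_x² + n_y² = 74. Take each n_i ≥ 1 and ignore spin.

degeneracy = 2

The level has n_x² + n_y² = 74. The ordered positive-integer solutions are (5, 7), (7, 5).
That gives 2 states.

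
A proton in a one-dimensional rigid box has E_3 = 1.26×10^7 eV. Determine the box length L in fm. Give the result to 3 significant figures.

L = 12.1 fm

From E_n = n²h²/(8m_pL²), L = n·h/√(8m_pE_n).
E_3 = 1.26×10^7 eV = 2.019×10^-12 J, so L = 3·6.626×10^-34/√(8·1.673×10^-27·2.019×10^-12) = 1.21×10^-14 m = 12.1 fm.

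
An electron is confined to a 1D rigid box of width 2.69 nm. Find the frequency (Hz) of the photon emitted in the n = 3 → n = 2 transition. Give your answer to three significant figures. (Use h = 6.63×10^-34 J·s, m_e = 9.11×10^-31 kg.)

E_1 = h²/(8m_eL²) = 8.335×10^-21 J and ΔE = (3² − 2²)E_1 = 4.167×10^-20 J.
f = ΔE/h = 4.167×10^-20/6.63×10^-34 = 6.29×10^13 Hz.

f = 6.29×10^13 Hz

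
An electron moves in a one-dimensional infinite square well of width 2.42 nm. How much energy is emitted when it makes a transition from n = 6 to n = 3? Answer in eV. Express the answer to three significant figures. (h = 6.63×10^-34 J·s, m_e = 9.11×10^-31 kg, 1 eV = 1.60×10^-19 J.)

E_1 = h²/(8m_eL²) = 1.030×10^-20 J.
|ΔE| = |6² − 3²|·E_1 = 27·1.030×10^-20 J = 2.781×10^-19 J = 1.74 eV.

|ΔE| = 1.74 eV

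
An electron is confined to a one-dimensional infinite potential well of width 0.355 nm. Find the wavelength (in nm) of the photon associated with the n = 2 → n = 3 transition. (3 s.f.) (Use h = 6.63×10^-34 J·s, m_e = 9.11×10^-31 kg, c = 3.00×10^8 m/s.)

λ = 83.1 nm

E_1 = h²/(8m_eL²) = 4.786×10^-19 J, so ΔE = (3² − 2²)E_1 = 2.393×10^-18 J.
λ = hc/ΔE = (6.63×10^-34·3.00×10^8)/2.393×10^-18 = 8.31×10^-8 m = 83.1 nm.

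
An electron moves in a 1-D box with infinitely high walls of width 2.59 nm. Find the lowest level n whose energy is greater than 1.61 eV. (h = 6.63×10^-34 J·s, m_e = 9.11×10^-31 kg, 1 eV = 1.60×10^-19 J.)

E_1 = h²/(8m_eL²) = 8.991×10^-21 J = 0.05619 eV.
Need n² > 1.61/0.05619 = 28.65, i.e. n > 5.353.
The smallest integer satisfying this is n = 6.

n = 6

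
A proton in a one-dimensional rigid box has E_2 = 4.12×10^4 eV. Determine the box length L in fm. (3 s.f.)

From E_n = n²h²/(8m_pL²), L = n·h/√(8m_pE_n).
E_2 = 4.12×10^4 eV = 6.600×10^-15 J, so L = 2·6.626×10^-34/√(8·1.673×10^-27·6.600×10^-15) = 1.41×10^-13 m = 141 fm.

L = 141 fm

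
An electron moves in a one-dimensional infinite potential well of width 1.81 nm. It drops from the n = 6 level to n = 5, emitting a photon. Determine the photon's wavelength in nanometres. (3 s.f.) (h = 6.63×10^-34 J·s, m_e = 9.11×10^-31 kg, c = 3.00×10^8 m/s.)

E_1 = h²/(8m_eL²) = 1.841×10^-20 J, so ΔE = (6² − 5²)E_1 = 2.025×10^-19 J.
λ = hc/ΔE = (6.63×10^-34·3.00×10^8)/2.025×10^-19 = 9.82×10^-7 m = 982 nm.

λ = 982 nm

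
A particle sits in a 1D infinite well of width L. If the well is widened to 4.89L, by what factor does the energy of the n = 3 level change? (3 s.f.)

0.0418

E_n ∝ 1/L², so the energy scales by 1/4.89² = 0.0418.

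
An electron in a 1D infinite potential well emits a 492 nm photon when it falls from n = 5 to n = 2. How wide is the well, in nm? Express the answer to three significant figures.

L = 1.77 nm

The photon carries ΔE = hc/λ = 6.626×10^-34·2.998×10^8/4.92×10^-7 m = 4.038×10^-19 J.
Since ΔE = (5² − 2²)E_1, E_1 = 1.923×10^-20 J, and L = h/√(8m_eE_1) = 1.77×10^-9 m = 1.77 nm.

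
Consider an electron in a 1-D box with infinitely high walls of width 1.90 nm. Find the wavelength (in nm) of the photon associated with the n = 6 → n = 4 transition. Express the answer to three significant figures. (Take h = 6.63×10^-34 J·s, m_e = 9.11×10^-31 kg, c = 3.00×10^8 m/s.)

E_1 = h²/(8m_eL²) = 1.671×10^-20 J, so ΔE = (6² − 4²)E_1 = 3.342×10^-19 J.
λ = hc/ΔE = (6.63×10^-34·3.00×10^8)/3.342×10^-19 = 5.95×10^-7 m = 595 nm.

λ = 595 nm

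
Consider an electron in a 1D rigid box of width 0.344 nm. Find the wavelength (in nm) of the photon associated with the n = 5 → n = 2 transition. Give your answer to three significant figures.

λ = 18.6 nm

E_1 = h²/(8m_eL²) = 5.091×10^-19 J, so ΔE = (5² − 2²)E_1 = 1.069×10^-17 J.
λ = hc/ΔE = (6.626×10^-34·2.998×10^8)/1.069×10^-17 = 1.86×10^-8 m = 18.6 nm.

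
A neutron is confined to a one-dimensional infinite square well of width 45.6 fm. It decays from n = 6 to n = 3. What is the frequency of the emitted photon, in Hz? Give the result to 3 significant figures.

f = 6.42×10^20 Hz

E_1 = h²/(8m_nL²) = 1.576×10^-14 J and ΔE = (6² − 3²)E_1 = 4.255×10^-13 J.
f = ΔE/h = 4.255×10^-13/6.626×10^-34 = 6.42×10^20 Hz.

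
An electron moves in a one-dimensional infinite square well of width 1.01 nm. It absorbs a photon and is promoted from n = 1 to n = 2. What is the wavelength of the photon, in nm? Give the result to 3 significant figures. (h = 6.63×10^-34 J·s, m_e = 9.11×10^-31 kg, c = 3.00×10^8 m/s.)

λ = 1.12×10^3 nm

E_1 = h²/(8m_eL²) = 5.913×10^-20 J, so ΔE = (2² − 1²)E_1 = 1.774×10^-19 J.
λ = hc/ΔE = (6.63×10^-34·3.00×10^8)/1.774×10^-19 = 1.12×10^-6 m = 1.12×10^3 nm.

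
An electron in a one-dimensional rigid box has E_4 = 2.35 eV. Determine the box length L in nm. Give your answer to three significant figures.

From E_n = n²h²/(8m_eL²), L = n·h/√(8m_eE_n).
E_4 = 2.35 eV = 3.765×10^-19 J, so L = 4·6.626×10^-34/√(8·9.109×10^-31·3.765×10^-19) = 1.60×10^-9 m = 1.60 nm.

L = 1.60 nm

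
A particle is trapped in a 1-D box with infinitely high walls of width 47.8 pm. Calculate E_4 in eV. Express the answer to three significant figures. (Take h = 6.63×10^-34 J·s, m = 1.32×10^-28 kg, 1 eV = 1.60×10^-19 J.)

For an infinite well E_n = n²h²/(8mL²), so E_1 = h²/(8mL²) = (6.63×10^-34)²/(8·1.32×10^-28·(4.78×10^-11 m)²) = 1.822×10^-19 J.
Then E_4 = 4²·E_1 = 16·1.822×10^-19 J = 2.915×10^-18 J.
Converting, E_4 = 2.915×10^-18 J / (1.60×10^-19 J/eV) = 18.2 eV.

E_4 = 18.2 eV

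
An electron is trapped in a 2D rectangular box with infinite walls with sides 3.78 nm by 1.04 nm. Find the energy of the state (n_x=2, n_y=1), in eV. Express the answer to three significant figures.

E = 0.453 eV

For a 2D rectangular well E = (h²/8m_e)·Σ n_i²/L_i² = (6.626×10^-34)²/(8·9.109×10^-31) · [2²/(3.78 nm)² + 1²/(1.04 nm)²].
Evaluating gives E = 7.257×10^-20 J = 0.453 eV.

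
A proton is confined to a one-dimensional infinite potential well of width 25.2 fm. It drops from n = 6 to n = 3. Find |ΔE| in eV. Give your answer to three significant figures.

E_1 = h²/(8m_pL²) = 5.166×10^-14 J.
|ΔE| = |6² − 3²|·E_1 = 27·5.166×10^-14 J = 1.395×10^-12 J = 8.71×10^6 eV.

|ΔE| = 8.71×10^6 eV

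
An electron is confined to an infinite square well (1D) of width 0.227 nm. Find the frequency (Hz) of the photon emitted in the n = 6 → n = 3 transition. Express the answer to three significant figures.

f = 4.76×10^16 Hz

E_1 = h²/(8m_eL²) = 1.169×10^-18 J and ΔE = (6² − 3²)E_1 = 3.156×10^-17 J.
f = ΔE/h = 3.156×10^-17/6.626×10^-34 = 4.76×10^16 Hz.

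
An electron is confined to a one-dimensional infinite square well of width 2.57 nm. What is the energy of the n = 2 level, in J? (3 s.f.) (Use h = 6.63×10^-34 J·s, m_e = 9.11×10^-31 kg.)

E_2 = 3.65×10^-20 J

For an infinite well E_n = n²h²/(8m_eL²), so E_1 = h²/(8m_eL²) = (6.63×10^-34)²/(8·9.11×10^-31·(2.57×10^-9 m)²) = 9.132×10^-21 J.
Then E_2 = 2²·E_1 = 4·9.132×10^-21 J = 3.65×10^-20 J.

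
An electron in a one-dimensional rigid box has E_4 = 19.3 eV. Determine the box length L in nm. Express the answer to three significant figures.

From E_n = n²h²/(8m_eL²), L = n·h/√(8m_eE_n).
E_4 = 19.3 eV = 3.092×10^-18 J, so L = 4·6.626×10^-34/√(8·9.109×10^-31·3.092×10^-18) = 5.58×10^-10 m = 0.558 nm.

L = 0.558 nm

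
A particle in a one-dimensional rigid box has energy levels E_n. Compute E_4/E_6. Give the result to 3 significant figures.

0.444

E_n ∝ n², so E_4/E_6 = 4²/6² = 16/36 = 0.444.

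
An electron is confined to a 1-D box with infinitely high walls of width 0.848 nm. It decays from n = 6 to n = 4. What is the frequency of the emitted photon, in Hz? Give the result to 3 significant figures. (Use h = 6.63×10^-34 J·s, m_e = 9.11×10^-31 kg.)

E_1 = h²/(8m_eL²) = 8.387×10^-20 J and ΔE = (6² − 4²)E_1 = 1.677×10^-18 J.
f = ΔE/h = 1.677×10^-18/6.63×10^-34 = 2.53×10^15 Hz.

f = 2.53×10^15 Hz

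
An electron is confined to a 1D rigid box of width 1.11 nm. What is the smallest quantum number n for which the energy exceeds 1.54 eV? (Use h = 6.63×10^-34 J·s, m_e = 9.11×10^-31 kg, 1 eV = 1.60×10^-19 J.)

n = 3

E_1 = h²/(8m_eL²) = 4.895×10^-20 J = 0.3059 eV.
Need n² > 1.54/0.3059 = 5.034, i.e. n > 2.244.
The smallest integer satisfying this is n = 3.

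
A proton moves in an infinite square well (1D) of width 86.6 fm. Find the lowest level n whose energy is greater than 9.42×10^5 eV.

n = 6

E_1 = h²/(8m_pL²) = 4.374×10^-15 J = 2.730×10^4 eV.
Need n² > 9.42×10^5/2.730×10^4 = 34.51, i.e. n > 5.875.
The smallest integer satisfying this is n = 6.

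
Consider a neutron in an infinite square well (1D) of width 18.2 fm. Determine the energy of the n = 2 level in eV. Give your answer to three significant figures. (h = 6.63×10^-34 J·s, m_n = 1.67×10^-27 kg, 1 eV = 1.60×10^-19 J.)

For an infinite well E_n = n²h²/(8m_nL²), so E_1 = h²/(8m_nL²) = (6.63×10^-34)²/(8·1.67×10^-27·(1.82×10^-14 m)²) = 9.933×10^-14 J.
Then E_2 = 2²·E_1 = 4·9.933×10^-14 J = 3.973×10^-13 J.
Converting, E_2 = 3.973×10^-13 J / (1.60×10^-19 J/eV) = 2.48×10^6 eV.

E_2 = 2.48×10^6 eV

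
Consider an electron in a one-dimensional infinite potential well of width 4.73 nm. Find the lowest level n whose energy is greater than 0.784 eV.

n = 7

E_1 = h²/(8m_eL²) = 2.693×10^-21 J = 0.01681 eV.
Need n² > 0.784/0.01681 = 46.64, i.e. n > 6.829.
The smallest integer satisfying this is n = 7.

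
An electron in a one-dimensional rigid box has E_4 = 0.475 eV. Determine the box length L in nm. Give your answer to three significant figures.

From E_n = n²h²/(8m_eL²), L = n·h/√(8m_eE_n).
E_4 = 0.475 eV = 7.609×10^-20 J, so L = 4·6.626×10^-34/√(8·9.109×10^-31·7.609×10^-20) = 3.56×10^-9 m = 3.56 nm.

L = 3.56 nm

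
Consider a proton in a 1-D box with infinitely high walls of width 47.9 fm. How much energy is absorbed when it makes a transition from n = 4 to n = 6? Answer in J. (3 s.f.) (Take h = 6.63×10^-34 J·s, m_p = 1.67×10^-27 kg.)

E_1 = h²/(8m_pL²) = 1.434×10^-14 J.
|ΔE| = |4² − 6²|·E_1 = 20·1.434×10^-14 J = 2.87×10^-13 J.

|ΔE| = 2.87×10^-13 J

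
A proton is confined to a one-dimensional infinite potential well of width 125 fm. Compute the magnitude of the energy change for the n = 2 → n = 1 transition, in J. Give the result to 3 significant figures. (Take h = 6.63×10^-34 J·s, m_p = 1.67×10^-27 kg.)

E_1 = h²/(8m_pL²) = 2.106×10^-15 J.
|ΔE| = |2² − 1²|·E_1 = 3·2.106×10^-15 J = 6.32×10^-15 J.

|ΔE| = 6.32×10^-15 J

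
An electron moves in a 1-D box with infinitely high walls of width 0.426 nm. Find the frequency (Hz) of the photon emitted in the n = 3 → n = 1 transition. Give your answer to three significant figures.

f = 4.01×10^15 Hz

E_1 = h²/(8m_eL²) = 3.320×10^-19 J and ΔE = (3² − 1²)E_1 = 2.656×10^-18 J.
f = ΔE/h = 2.656×10^-18/6.626×10^-34 = 4.01×10^15 Hz.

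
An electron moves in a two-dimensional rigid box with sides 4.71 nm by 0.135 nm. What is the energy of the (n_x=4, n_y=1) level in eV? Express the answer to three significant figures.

E = 20.9 eV

For a 2D rectangular well E = (h²/8m_e)·Σ n_i²/L_i² = (6.626×10^-34)²/(8·9.109×10^-31) · [4²/(4.71 nm)² + 1²/(0.135 nm)²].
Evaluating gives E = 3.349×10^-18 J = 20.9 eV.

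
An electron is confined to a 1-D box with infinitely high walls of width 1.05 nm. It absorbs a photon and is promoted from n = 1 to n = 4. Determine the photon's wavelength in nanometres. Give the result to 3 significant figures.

E_1 = h²/(8m_eL²) = 5.465×10^-20 J, so ΔE = (4² − 1²)E_1 = 8.197×10^-19 J.
λ = hc/ΔE = (6.626×10^-34·2.998×10^8)/8.197×10^-19 = 2.42×10^-7 m = 242 nm.

λ = 242 nm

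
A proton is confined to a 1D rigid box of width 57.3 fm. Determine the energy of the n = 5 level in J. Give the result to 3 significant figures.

E_5 = 2.50×10^-13 J

For an infinite well E_n = n²h²/(8m_pL²), so E_1 = h²/(8m_pL²) = (6.626×10^-34)²/(8·1.673×10^-27·(5.73×10^-14 m)²) = 9.991×10^-15 J.
Then E_5 = 5²·E_1 = 25·9.991×10^-15 J = 2.50×10^-13 J.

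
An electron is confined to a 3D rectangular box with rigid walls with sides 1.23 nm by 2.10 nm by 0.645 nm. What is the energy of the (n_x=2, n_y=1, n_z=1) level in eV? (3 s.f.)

For a 3D rectangular well E = (h²/8m_e)·Σ n_i²/L_i² = (6.626×10^-34)²/(8·9.109×10^-31) · [2²/(1.23 nm)² + 1²/(2.10 nm)² + 1²/(0.645 nm)²].
Evaluating gives E = 3.178×10^-19 J = 1.98 eV.

E = 1.98 eV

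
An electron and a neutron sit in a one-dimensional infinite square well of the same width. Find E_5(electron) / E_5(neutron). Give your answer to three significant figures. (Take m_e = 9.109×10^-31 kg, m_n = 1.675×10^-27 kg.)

1.84×10^3

E_n ∝ 1/m at fixed n and L, so the ratio is m_n/m_e = 1.675×10^-27/9.109×10^-31 = 1.84×10^3.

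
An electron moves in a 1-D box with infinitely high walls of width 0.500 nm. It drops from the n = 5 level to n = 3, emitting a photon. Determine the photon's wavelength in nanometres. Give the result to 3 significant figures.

λ = 51.5 nm

E_1 = h²/(8m_eL²) = 2.410×10^-19 J, so ΔE = (5² − 3²)E_1 = 3.856×10^-18 J.
λ = hc/ΔE = (6.626×10^-34·2.998×10^8)/3.856×10^-18 = 5.15×10^-8 m = 51.5 nm.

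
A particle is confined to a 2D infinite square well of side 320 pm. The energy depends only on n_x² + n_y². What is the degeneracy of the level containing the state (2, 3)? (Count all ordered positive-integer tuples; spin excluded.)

degeneracy = 2

The level has n_x² + n_y² = 13. The ordered positive-integer solutions are (2, 3), (3, 2).
That gives 2 states.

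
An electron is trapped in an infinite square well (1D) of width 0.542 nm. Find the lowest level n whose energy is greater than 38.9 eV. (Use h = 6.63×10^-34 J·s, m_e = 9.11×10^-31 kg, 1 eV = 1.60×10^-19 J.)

E_1 = h²/(8m_eL²) = 2.053×10^-19 J = 1.283 eV.
Need n² > 38.9/1.283 = 30.32, i.e. n > 5.506.
The smallest integer satisfying this is n = 6.

n = 6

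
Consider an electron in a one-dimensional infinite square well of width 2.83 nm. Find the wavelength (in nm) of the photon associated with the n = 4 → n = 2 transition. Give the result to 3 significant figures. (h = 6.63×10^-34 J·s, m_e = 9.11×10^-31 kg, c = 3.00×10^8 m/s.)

E_1 = h²/(8m_eL²) = 7.531×10^-21 J, so ΔE = (4² − 2²)E_1 = 9.037×10^-20 J.
λ = hc/ΔE = (6.63×10^-34·3.00×10^8)/9.037×10^-20 = 2.20×10^-6 m = 2.20×10^3 nm.

λ = 2.20×10^3 nm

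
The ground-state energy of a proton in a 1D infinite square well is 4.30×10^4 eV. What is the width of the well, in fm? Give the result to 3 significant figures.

L = 69.0 fm

From E_n = n²h²/(8m_pL²), L = n·h/√(8m_pE_n).
E_1 = 4.30×10^4 eV = 6.889×10^-15 J, so L = 1·6.626×10^-34/√(8·1.673×10^-27·6.889×10^-15) = 6.90×10^-14 m = 69.0 fm.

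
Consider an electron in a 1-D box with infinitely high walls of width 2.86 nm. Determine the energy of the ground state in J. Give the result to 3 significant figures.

E_1 = 7.37×10^-21 J

For an infinite well E_n = n²h²/(8m_eL²), so E_1 = h²/(8m_eL²) = (6.626×10^-34)²/(8·9.109×10^-31·(2.86×10^-9 m)²) = 7.366×10^-21 J.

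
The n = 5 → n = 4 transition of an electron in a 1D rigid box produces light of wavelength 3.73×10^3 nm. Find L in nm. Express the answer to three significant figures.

The photon carries ΔE = hc/λ = 6.626×10^-34·2.998×10^8/3.73×10^-6 m = 5.326×10^-20 J.
Since ΔE = (5² − 4²)E_1, E_1 = 5.918×10^-21 J, and L = h/√(8m_eE_1) = 3.19×10^-9 m = 3.19 nm.

L = 3.19 nm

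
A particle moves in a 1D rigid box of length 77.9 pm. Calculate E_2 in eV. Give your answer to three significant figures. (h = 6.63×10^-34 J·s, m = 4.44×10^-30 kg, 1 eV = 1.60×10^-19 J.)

E_2 = 51.0 eV

For an infinite well E_n = n²h²/(8mL²), so E_1 = h²/(8mL²) = (6.63×10^-34)²/(8·4.44×10^-30·(7.79×10^-11 m)²) = 2.039×10^-18 J.
Then E_2 = 2²·E_1 = 4·2.039×10^-18 J = 8.156×10^-18 J.
Converting, E_2 = 8.156×10^-18 J / (1.60×10^-19 J/eV) = 51.0 eV.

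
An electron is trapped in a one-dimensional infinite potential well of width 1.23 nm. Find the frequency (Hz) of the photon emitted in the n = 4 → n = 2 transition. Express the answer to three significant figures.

E_1 = h²/(8m_eL²) = 3.982×10^-20 J and ΔE = (4² − 2²)E_1 = 4.778×10^-19 J.
f = ΔE/h = 4.778×10^-19/6.626×10^-34 = 7.21×10^14 Hz.

f = 7.21×10^14 Hz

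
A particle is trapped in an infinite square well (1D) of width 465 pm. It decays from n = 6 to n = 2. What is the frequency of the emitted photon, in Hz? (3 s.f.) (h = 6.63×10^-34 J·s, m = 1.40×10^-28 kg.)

f = 8.76×10^13 Hz

E_1 = h²/(8mL²) = 1.815×10^-21 J and ΔE = (6² − 2²)E_1 = 5.808×10^-20 J.
f = ΔE/h = 5.808×10^-20/6.63×10^-34 = 8.76×10^13 Hz.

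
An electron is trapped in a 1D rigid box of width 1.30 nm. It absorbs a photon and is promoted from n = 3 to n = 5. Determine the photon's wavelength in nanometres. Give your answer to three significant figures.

λ = 348 nm

E_1 = h²/(8m_eL²) = 3.565×10^-20 J, so ΔE = (5² − 3²)E_1 = 5.704×10^-19 J.
λ = hc/ΔE = (6.626×10^-34·2.998×10^8)/5.704×10^-19 = 3.48×10^-7 m = 348 nm.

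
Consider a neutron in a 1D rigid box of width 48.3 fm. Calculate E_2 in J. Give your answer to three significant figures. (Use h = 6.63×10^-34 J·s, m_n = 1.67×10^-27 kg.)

For an infinite well E_n = n²h²/(8m_nL²), so E_1 = h²/(8m_nL²) = (6.63×10^-34)²/(8·1.67×10^-27·(4.83×10^-14 m)²) = 1.410×10^-14 J.
Then E_2 = 2²·E_1 = 4·1.410×10^-14 J = 5.64×10^-14 J.

E_2 = 5.64×10^-14 J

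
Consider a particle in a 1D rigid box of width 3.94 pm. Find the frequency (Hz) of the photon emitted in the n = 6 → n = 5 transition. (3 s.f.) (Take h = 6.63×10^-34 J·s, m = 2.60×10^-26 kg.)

E_1 = h²/(8mL²) = 1.361×10^-19 J and ΔE = (6² − 5²)E_1 = 1.497×10^-18 J.
f = ΔE/h = 1.497×10^-18/6.63×10^-34 = 2.26×10^15 Hz.

f = 2.26×10^15 Hz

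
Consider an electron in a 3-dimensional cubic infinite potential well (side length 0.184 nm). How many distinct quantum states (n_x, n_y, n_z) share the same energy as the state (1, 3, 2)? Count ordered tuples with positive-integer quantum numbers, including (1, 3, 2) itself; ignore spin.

The level has n_x² + n_y² + n_z² = 14. The ordered positive-integer solutions are (1, 2, 3), (1, 3, 2), (2, 1, 3), (2, 3, 1), (3, 1, 2), (3, 2, 1).
That gives 6 states.

degeneracy = 6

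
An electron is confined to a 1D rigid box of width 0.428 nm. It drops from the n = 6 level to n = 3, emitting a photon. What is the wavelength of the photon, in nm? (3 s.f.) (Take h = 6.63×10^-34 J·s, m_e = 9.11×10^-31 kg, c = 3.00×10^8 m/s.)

E_1 = h²/(8m_eL²) = 3.293×10^-19 J, so ΔE = (6² − 3²)E_1 = 8.891×10^-18 J.
λ = hc/ΔE = (6.63×10^-34·3.00×10^8)/8.891×10^-18 = 2.24×10^-8 m = 22.4 nm.

λ = 22.4 nm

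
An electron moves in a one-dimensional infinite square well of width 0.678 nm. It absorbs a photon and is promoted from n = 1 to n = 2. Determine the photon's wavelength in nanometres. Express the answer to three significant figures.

λ = 505 nm

E_1 = h²/(8m_eL²) = 1.311×10^-19 J, so ΔE = (2² − 1²)E_1 = 3.933×10^-19 J.
λ = hc/ΔE = (6.626×10^-34·2.998×10^8)/3.933×10^-19 = 5.05×10^-7 m = 505 nm.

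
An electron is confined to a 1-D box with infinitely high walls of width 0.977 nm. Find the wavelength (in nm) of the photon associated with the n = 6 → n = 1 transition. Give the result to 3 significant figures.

λ = 89.9 nm

E_1 = h²/(8m_eL²) = 6.312×10^-20 J, so ΔE = (6² − 1²)E_1 = 2.209×10^-18 J.
λ = hc/ΔE = (6.626×10^-34·2.998×10^8)/2.209×10^-18 = 8.99×10^-8 m = 89.9 nm.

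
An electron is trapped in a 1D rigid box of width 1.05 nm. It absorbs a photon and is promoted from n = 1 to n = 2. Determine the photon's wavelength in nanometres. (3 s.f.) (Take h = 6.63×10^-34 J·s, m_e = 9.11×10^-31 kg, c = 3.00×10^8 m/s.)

λ = 1.21×10^3 nm

E_1 = h²/(8m_eL²) = 5.471×10^-20 J, so ΔE = (2² − 1²)E_1 = 1.641×10^-19 J.
λ = hc/ΔE = (6.63×10^-34·3.00×10^8)/1.641×10^-19 = 1.21×10^-6 m = 1.21×10^3 nm.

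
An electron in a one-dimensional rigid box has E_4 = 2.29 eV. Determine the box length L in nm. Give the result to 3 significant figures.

L = 1.62 nm

From E_n = n²h²/(8m_eL²), L = n·h/√(8m_eE_n).
E_4 = 2.29 eV = 3.669×10^-19 J, so L = 4·6.626×10^-34/√(8·9.109×10^-31·3.669×10^-19) = 1.62×10^-9 m = 1.62 nm.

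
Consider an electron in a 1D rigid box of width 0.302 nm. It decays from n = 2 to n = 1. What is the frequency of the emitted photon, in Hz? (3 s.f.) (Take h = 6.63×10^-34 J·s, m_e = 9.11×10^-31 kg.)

E_1 = h²/(8m_eL²) = 6.613×10^-19 J and ΔE = (2² − 1²)E_1 = 1.984×10^-18 J.
f = ΔE/h = 1.984×10^-18/6.63×10^-34 = 2.99×10^15 Hz.

f = 2.99×10^15 Hz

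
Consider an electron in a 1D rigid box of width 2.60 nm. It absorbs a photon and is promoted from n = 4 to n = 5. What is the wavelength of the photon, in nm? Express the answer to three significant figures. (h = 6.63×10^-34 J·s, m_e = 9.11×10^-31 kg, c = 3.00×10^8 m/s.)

λ = 2.48×10^3 nm

E_1 = h²/(8m_eL²) = 8.922×10^-21 J, so ΔE = (5² − 4²)E_1 = 8.030×10^-20 J.
λ = hc/ΔE = (6.63×10^-34·3.00×10^8)/8.030×10^-20 = 2.48×10^-6 m = 2.48×10^3 nm.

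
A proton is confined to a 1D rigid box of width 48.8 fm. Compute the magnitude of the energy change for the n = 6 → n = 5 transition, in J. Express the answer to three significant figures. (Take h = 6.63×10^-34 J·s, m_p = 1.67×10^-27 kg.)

|ΔE| = 1.52×10^-13 J

E_1 = h²/(8m_pL²) = 1.382×10^-14 J.
|ΔE| = |6² − 5²|·E_1 = 11·1.382×10^-14 J = 1.52×10^-13 J.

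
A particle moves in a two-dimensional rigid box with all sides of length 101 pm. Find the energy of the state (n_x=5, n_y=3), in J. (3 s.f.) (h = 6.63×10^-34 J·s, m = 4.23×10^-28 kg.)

For a 2D rectangular well E = (h²/8m)·Σ n_i²/L_i² = (6.63×10^-34)²/(8·4.23×10^-28) · [5²/(101 pm)² + 3²/(101 pm)²].
Evaluating gives E = 4.33×10^-19 J.

E = 4.33×10^-19 J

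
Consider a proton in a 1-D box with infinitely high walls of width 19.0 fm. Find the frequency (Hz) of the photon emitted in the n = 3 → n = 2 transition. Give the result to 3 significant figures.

E_1 = h²/(8m_pL²) = 9.087×10^-14 J and ΔE = (3² − 2²)E_1 = 4.543×10^-13 J.
f = ΔE/h = 4.543×10^-13/6.626×10^-34 = 6.86×10^20 Hz.

f = 6.86×10^20 Hz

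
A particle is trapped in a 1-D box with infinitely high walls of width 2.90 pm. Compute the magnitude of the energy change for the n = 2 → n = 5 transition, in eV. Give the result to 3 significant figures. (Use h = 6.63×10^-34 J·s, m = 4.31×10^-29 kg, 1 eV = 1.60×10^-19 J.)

E_1 = h²/(8mL²) = 1.516×10^-16 J.
|ΔE| = |2² − 5²|·E_1 = 21·1.516×10^-16 J = 3.184×10^-15 J = 1.99×10^4 eV.

|ΔE| = 1.99×10^4 eV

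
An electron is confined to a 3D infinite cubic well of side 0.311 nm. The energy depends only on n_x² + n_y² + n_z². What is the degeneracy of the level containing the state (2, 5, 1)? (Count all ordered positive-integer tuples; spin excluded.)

degeneracy = 6

The level has n_x² + n_y² + n_z² = 30. The ordered positive-integer solutions are (1, 2, 5), (1, 5, 2), (2, 1, 5), (2, 5, 1), (5, 1, 2), (5, 2, 1).
That gives 6 states.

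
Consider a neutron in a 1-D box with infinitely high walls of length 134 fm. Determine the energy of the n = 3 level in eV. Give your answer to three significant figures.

For an infinite well E_n = n²h²/(8m_nL²), so E_1 = h²/(8m_nL²) = (6.626×10^-34)²/(8·1.675×10^-27·(1.34×10^-13 m)²) = 1.825×10^-15 J.
Then E_3 = 3²·E_1 = 9·1.825×10^-15 J = 1.643×10^-14 J.
Converting, E_3 = 1.643×10^-14 J / (1.602×10^-19 J/eV) = 1.03×10^5 eV.

E_3 = 1.03×10^5 eV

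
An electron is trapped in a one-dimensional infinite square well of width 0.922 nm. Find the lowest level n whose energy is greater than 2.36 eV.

n = 3

E_1 = h²/(8m_eL²) = 7.087×10^-20 J = 0.4424 eV.
Need n² > 2.36/0.4424 = 5.335, i.e. n > 2.310.
The smallest integer satisfying this is n = 3.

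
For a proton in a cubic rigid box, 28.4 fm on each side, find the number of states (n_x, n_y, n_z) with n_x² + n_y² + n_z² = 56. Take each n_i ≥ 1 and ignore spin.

The level has n_x² + n_y² + n_z² = 56. The ordered positive-integer solutions are (2, 4, 6), (2, 6, 4), (4, 2, 6), (4, 6, 2), (6, 2, 4), (6, 4, 2).
That gives 6 states.

degeneracy = 6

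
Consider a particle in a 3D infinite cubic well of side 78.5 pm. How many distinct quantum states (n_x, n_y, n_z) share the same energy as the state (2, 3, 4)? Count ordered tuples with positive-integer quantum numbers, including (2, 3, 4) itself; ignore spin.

degeneracy = 6

The level has n_x² + n_y² + n_z² = 29. The ordered positive-integer solutions are (2, 3, 4), (2, 4, 3), (3, 2, 4), (3, 4, 2), (4, 2, 3), (4, 3, 2).
That gives 6 states.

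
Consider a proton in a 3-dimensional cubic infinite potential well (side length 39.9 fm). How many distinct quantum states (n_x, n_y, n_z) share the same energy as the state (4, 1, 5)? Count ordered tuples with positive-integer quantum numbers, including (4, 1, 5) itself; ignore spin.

The level has n_x² + n_y² + n_z² = 42. The ordered positive-integer solutions are (1, 4, 5), (1, 5, 4), (4, 1, 5), (4, 5, 1), (5, 1, 4), (5, 4, 1).
That gives 6 states.

degeneracy = 6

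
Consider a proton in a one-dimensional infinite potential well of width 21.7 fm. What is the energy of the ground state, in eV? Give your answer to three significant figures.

E_1 = 4.35×10^5 eV

For an infinite well E_n = n²h²/(8m_pL²), so E_1 = h²/(8m_pL²) = (6.626×10^-34)²/(8·1.673×10^-27·(2.17×10^-14 m)²) = 6.966×10^-14 J.
Converting, E_1 = 6.966×10^-14 J / (1.602×10^-19 J/eV) = 4.35×10^5 eV.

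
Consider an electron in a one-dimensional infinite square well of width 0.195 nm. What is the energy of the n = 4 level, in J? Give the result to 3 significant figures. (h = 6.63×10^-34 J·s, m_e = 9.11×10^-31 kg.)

E_4 = 2.54×10^-17 J

For an infinite well E_n = n²h²/(8m_eL²), so E_1 = h²/(8m_eL²) = (6.63×10^-34)²/(8·9.11×10^-31·(1.95×10^-10 m)²) = 1.586×10^-18 J.
Then E_4 = 4²·E_1 = 16·1.586×10^-18 J = 2.54×10^-17 J.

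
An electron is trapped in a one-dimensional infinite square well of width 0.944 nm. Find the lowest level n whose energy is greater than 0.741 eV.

E_1 = h²/(8m_eL²) = 6.761×10^-20 J = 0.4220 eV.
Need n² > 0.741/0.4220 = 1.756, i.e. n > 1.325.
The smallest integer satisfying this is n = 2.

n = 2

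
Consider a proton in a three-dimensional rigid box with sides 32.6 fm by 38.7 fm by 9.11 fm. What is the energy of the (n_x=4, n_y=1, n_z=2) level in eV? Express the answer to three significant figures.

E = 1.31×10^7 eV

For a 3D rectangular well E = (h²/8m_p)·Σ n_i²/L_i² = (6.626×10^-34)²/(8·1.673×10^-27) · [4²/(32.6 fm)² + 1²/(38.7 fm)² + 2²/(9.11 fm)²].
Evaluating gives E = 2.097×10^-12 J = 1.31×10^7 eV.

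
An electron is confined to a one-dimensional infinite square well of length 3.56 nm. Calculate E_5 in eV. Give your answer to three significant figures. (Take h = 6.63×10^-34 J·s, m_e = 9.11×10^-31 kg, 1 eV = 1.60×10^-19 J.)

E_5 = 0.744 eV

For an infinite well E_n = n²h²/(8m_eL²), so E_1 = h²/(8m_eL²) = (6.63×10^-34)²/(8·9.11×10^-31·(3.56×10^-9 m)²) = 4.759×10^-21 J.
Then E_5 = 5²·E_1 = 25·4.759×10^-21 J = 1.190×10^-19 J.
Converting, E_5 = 1.190×10^-19 J / (1.60×10^-19 J/eV) = 0.744 eV.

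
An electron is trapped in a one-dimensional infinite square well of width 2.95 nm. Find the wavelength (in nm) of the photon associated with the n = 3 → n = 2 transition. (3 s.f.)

E_1 = h²/(8m_eL²) = 6.923×10^-21 J, so ΔE = (3² − 2²)E_1 = 3.462×10^-20 J.
λ = hc/ΔE = (6.626×10^-34·2.998×10^8)/3.462×10^-20 = 5.74×10^-6 m = 5.74×10^3 nm.

λ = 5.74×10^3 nm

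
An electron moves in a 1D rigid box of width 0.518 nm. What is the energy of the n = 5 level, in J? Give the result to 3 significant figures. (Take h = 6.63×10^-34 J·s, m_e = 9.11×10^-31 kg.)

For an infinite well E_n = n²h²/(8m_eL²), so E_1 = h²/(8m_eL²) = (6.63×10^-34)²/(8·9.11×10^-31·(5.18×10^-10 m)²) = 2.248×10^-19 J.
Then E_5 = 5²·E_1 = 25·2.248×10^-19 J = 5.62×10^-18 J.

E_5 = 5.62×10^-18 J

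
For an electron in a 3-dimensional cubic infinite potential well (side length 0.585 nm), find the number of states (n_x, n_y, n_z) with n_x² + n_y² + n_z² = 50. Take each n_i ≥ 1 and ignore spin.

degeneracy = 6

The level has n_x² + n_y² + n_z² = 50. The ordered positive-integer solutions are (3, 4, 5), (3, 5, 4), (4, 3, 5), (4, 5, 3), (5, 3, 4), (5, 4, 3).
That gives 6 states.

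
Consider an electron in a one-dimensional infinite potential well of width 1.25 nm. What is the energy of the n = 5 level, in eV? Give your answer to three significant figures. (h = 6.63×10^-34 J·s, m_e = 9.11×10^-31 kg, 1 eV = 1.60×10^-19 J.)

E_5 = 6.03 eV

For an infinite well E_n = n²h²/(8m_eL²), so E_1 = h²/(8m_eL²) = (6.63×10^-34)²/(8·9.11×10^-31·(1.25×10^-9 m)²) = 3.860×10^-20 J.
Then E_5 = 5²·E_1 = 25·3.860×10^-20 J = 9.650×10^-19 J.
Converting, E_5 = 9.650×10^-19 J / (1.60×10^-19 J/eV) = 6.03 eV.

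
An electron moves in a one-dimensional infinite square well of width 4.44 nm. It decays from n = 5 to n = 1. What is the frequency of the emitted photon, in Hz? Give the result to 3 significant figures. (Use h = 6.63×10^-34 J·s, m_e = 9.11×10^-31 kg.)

f = 1.11×10^14 Hz

E_1 = h²/(8m_eL²) = 3.060×10^-21 J and ΔE = (5² − 1²)E_1 = 7.344×10^-20 J.
f = ΔE/h = 7.344×10^-20/6.63×10^-34 = 1.11×10^14 Hz.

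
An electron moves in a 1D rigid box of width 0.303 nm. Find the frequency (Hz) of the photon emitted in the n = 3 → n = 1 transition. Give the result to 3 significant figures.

E_1 = h²/(8m_eL²) = 6.562×10^-19 J and ΔE = (3² − 1²)E_1 = 5.250×10^-18 J.
f = ΔE/h = 5.250×10^-18/6.626×10^-34 = 7.92×10^15 Hz.

f = 7.92×10^15 Hz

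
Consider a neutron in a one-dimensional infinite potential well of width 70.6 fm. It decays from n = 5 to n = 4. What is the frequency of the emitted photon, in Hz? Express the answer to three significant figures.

f = 8.93×10^19 Hz

E_1 = h²/(8m_nL²) = 6.573×10^-15 J and ΔE = (5² − 4²)E_1 = 5.916×10^-14 J.
f = ΔE/h = 5.916×10^-14/6.626×10^-34 = 8.93×10^19 Hz.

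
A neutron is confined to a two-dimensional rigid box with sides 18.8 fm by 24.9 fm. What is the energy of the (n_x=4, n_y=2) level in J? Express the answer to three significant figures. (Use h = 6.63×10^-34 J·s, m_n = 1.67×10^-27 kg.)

For a 2D rectangular well E = (h²/8m_n)·Σ n_i²/L_i² = (6.63×10^-34)²/(8·1.67×10^-27) · [4²/(18.8 fm)² + 2²/(24.9 fm)²].
Evaluating gives E = 1.70×10^-12 J.

E = 1.70×10^-12 J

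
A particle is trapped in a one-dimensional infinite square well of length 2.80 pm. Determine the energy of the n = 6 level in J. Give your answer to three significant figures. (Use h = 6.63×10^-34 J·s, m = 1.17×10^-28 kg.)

For an infinite well E_n = n²h²/(8mL²), so E_1 = h²/(8mL²) = (6.63×10^-34)²/(8·1.17×10^-28·(2.80×10^-12 m)²) = 5.990×10^-17 J.
Then E_6 = 6²·E_1 = 36·5.990×10^-17 J = 2.16×10^-15 J.

E_6 = 2.16×10^-15 J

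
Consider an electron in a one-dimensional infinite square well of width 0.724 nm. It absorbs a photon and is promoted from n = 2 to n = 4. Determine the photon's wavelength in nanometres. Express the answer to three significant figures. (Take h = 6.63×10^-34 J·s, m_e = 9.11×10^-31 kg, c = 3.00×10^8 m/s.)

E_1 = h²/(8m_eL²) = 1.151×10^-19 J, so ΔE = (4² − 2²)E_1 = 1.381×10^-18 J.
λ = hc/ΔE = (6.63×10^-34·3.00×10^8)/1.381×10^-18 = 1.44×10^-7 m = 144 nm.

λ = 144 nm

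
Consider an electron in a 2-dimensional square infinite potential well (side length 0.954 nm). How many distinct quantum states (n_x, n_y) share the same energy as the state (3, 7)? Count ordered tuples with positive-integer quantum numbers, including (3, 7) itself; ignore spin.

degeneracy = 2

The level has n_x² + n_y² = 58. The ordered positive-integer solutions are (3, 7), (7, 3).
That gives 2 states.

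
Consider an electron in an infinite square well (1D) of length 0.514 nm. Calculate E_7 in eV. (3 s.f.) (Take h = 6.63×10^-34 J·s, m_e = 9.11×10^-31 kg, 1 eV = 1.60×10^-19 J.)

For an infinite well E_n = n²h²/(8m_eL²), so E_1 = h²/(8m_eL²) = (6.63×10^-34)²/(8·9.11×10^-31·(5.14×10^-10 m)²) = 2.283×10^-19 J.
Then E_7 = 7²·E_1 = 49·2.283×10^-19 J = 1.119×10^-17 J.
Converting, E_7 = 1.119×10^-17 J / (1.60×10^-19 J/eV) = 69.9 eV.

E_7 = 69.9 eV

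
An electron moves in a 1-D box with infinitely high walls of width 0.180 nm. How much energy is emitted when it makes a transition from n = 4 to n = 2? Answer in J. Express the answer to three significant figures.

E_1 = h²/(8m_eL²) = 1.860×10^-18 J.
|ΔE| = |4² − 2²|·E_1 = 12·1.860×10^-18 J = 2.23×10^-17 J.

|ΔE| = 2.23×10^-17 J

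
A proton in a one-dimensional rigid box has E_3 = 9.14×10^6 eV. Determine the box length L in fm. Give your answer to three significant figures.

L = 14.2 fm

From E_n = n²h²/(8m_pL²), L = n·h/√(8m_pE_n).
E_3 = 9.14×10^6 eV = 1.464×10^-12 J, so L = 3·6.626×10^-34/√(8·1.673×10^-27·1.464×10^-12) = 1.42×10^-14 m = 14.2 fm.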